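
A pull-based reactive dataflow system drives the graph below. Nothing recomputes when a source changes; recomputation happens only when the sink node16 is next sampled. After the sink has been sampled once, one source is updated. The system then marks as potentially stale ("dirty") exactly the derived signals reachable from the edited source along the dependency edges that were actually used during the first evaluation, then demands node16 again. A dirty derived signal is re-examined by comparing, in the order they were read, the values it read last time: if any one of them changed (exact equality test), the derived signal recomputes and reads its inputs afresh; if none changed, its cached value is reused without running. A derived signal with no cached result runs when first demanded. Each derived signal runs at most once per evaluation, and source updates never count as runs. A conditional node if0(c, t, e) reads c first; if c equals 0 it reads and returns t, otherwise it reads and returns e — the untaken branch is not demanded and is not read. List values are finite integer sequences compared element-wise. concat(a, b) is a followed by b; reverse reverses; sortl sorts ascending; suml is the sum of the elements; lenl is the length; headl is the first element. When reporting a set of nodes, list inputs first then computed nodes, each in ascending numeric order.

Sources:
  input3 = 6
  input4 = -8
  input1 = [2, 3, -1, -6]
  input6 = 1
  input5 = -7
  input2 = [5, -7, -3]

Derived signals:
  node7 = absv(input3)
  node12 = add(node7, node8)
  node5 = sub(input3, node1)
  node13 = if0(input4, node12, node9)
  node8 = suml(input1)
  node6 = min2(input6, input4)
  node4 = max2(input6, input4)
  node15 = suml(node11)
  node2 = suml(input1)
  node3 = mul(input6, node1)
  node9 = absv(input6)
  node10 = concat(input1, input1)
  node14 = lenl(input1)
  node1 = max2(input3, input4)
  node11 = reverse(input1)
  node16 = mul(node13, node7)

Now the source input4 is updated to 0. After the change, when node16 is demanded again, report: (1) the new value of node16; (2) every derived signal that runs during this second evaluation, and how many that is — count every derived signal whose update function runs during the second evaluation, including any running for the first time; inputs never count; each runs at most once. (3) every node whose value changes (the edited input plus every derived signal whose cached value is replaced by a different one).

New value of node16: 24.
Derived signals that run: node8, node12, node13, node16 — 4 in total.
Values that change: input4, node13, node16.
Key observation: a condition flipped, so demand reaches new nodes — node8, node12 run for the first time.

First evaluation (everything demanded from the output):
  node7 = absv(6) = 6
  node9 = absv(1) = 1
  node13 = if0(input4=-8 -> else branch node9) = 1
  node16 = mul(1, 6) = 6

Propagation after the edit:
  node8: demanded for the first time — runs, produces -2.
  node12: demanded for the first time — runs, produces 4.
  node13: runs — input4 -8->0; result 4.
  node16: runs — node13 1->4; result 24.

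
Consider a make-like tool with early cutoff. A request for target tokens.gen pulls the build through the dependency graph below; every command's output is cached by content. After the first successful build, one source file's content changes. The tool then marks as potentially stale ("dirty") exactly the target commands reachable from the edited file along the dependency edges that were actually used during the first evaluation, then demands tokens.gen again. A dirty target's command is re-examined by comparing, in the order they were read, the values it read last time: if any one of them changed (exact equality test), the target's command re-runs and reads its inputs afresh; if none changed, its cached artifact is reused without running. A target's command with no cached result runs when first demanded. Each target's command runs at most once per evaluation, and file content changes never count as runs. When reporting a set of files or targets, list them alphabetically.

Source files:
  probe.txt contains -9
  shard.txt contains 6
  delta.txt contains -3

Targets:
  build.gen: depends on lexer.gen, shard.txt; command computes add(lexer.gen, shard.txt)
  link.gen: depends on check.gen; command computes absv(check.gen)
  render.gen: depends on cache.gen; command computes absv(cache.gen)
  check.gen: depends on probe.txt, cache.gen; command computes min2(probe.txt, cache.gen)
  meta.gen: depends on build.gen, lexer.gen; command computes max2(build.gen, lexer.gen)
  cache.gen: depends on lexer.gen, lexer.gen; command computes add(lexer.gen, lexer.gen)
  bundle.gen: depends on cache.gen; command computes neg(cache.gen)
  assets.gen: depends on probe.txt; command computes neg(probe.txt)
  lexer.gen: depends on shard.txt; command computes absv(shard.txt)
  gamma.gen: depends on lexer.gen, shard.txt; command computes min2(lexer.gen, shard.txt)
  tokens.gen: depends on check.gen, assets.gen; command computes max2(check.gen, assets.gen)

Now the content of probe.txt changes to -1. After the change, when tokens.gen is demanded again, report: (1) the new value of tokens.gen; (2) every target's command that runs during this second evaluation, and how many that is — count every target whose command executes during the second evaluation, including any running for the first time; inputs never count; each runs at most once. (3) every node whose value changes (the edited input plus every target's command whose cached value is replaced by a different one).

Demanding tokens.gen again yields 1.
3 target commands run: assets.gen, check.gen, tokens.gen.
The nodes whose values change: assets.gen, check.gen, probe.txt, tokens.gen.

First demand of the output computes:
  assets.gen = neg(-9) = 9
  lexer.gen = absv(6) = 6
  cache.gen = add(6, 6) = 12
  check.gen = min2(-9, 12) = -9
  tokens.gen = max2(-9, 9) = 9

After the edit, cleaning proceeds:
  assets.gen: a read changed (probe.txt -9->-1) — executes, giving 1.
  check.gen: a read changed (probe.txt -9->-1) — executes, giving -1.
  tokens.gen: a read changed (check.gen -9->-1; assets.gen 9->1) — executes, giving 1.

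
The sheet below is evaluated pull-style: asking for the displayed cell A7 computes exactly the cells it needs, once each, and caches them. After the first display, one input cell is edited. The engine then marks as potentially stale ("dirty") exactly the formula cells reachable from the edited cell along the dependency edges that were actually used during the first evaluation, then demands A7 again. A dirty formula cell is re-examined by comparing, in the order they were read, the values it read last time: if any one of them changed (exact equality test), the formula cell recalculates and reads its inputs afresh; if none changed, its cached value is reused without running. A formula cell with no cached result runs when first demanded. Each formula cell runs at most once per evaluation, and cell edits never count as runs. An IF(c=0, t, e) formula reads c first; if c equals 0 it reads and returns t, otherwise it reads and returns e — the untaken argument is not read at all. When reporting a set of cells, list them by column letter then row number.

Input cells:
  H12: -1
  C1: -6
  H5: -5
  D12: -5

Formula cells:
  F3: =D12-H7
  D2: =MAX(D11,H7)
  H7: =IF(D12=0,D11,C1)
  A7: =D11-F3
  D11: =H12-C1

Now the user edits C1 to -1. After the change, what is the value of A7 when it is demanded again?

Demanding A7 again yields 4.

First demand of the output computes:
  D11 = -1 - -6 = 5
  H7 = IF(D12=0: D12=-5 -> else branch C1) = -6
  F3 = -5 - -6 = 1
  A7 = 5 - 1 = 4

After the edit, cleaning proceeds:
  D11: a read changed (C1 -6->-1) — executes, giving 0.
  H7: a read changed (C1 -6->-1) — executes, giving -1.
  F3: a read changed (H7 -6->-1) — executes, giving -4.
  A7: a read changed (D11 5->0; F3 1->-4) — executes, giving 4 — identical to its old value.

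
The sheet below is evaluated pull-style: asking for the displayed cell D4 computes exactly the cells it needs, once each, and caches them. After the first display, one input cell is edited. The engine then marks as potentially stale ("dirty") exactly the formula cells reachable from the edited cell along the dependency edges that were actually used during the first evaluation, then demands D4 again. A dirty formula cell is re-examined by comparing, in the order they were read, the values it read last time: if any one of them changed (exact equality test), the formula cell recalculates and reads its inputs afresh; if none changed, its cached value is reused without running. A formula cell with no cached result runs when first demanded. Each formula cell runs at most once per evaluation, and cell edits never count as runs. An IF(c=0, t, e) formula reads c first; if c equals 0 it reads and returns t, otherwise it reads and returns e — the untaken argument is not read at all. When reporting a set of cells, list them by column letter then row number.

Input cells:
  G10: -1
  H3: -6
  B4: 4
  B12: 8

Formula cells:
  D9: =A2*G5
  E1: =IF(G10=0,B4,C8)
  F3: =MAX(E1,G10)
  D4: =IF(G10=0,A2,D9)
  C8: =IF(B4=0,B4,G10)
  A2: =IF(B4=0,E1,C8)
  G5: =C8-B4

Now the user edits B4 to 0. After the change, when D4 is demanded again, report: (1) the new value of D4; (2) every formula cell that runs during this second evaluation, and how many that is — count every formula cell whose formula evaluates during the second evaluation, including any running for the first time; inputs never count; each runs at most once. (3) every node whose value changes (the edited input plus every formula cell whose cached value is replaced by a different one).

Demanding D4 again yields 0.
6 formula cells run: A2, C8, D4, D9, E1, G5.
The nodes whose values change: A2, B4, C8, D4, D9, G5.
Note the branch switch — E1 had no cache and runs now for the first time.

First demand of the output computes:
  C8 = IF(B4=0: B4=4 -> else branch G10) = -1
  A2 = IF(B4=0: B4=4 -> else branch C8) = -1
  G5 = -1 - 4 = -5
  D9 = -1 * -5 = 5
  D4 = IF(G10=0: G10=-1 -> else branch D9) = 5

After the edit, cleaning proceeds:
  C8: a read changed (B4 4->0) — executes, giving 0.
  E1: had never run; runs now, result 0.
  A2: a read changed (B4 4->0; C8 -1->0) — executes, giving 0.
  G5: a read changed (C8 -1->0; B4 4->0) — executes, giving 0.
  D9: a read changed (A2 -1->0; G5 -5->0) — executes, giving 0.
  D4: a read changed (D9 5->0) — executes, giving 0.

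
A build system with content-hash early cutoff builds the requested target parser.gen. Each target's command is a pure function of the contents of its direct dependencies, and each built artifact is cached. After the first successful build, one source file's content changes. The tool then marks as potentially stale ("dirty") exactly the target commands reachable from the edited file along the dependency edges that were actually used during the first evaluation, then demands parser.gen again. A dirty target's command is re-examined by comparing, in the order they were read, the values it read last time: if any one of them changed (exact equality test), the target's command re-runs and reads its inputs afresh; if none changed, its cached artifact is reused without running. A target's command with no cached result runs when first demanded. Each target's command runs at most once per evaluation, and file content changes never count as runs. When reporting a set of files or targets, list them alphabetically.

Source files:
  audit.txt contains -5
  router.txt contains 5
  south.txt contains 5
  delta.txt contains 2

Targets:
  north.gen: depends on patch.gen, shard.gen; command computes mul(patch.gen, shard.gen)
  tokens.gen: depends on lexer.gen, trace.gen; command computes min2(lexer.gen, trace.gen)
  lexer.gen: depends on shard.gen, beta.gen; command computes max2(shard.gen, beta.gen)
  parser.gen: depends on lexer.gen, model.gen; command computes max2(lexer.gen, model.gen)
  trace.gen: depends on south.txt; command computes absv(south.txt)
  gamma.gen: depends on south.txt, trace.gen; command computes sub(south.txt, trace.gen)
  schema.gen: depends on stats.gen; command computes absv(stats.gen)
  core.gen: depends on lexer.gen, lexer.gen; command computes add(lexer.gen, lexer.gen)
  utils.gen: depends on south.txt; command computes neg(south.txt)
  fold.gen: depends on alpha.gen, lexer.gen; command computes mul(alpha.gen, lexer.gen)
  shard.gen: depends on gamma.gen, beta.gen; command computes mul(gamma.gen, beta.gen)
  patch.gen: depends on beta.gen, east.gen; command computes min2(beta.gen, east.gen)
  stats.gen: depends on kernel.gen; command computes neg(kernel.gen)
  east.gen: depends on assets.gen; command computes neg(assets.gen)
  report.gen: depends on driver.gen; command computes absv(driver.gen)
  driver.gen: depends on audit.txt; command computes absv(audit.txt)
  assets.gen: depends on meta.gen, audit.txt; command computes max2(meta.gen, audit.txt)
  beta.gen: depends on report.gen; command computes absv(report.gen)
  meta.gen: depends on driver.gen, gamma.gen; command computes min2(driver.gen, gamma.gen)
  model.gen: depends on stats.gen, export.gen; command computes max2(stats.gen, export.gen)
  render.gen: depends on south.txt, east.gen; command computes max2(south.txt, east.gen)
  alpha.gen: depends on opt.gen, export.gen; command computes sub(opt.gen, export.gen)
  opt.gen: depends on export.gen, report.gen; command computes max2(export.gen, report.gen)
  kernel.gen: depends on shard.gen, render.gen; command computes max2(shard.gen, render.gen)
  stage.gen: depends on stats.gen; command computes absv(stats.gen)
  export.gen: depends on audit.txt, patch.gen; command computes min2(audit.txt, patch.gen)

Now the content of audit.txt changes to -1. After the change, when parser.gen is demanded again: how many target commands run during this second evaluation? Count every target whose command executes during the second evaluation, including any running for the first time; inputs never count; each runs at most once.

Target commands that run: assets.gen, beta.gen, driver.gen, export.gen, lexer.gen, meta.gen, model.gen, parser.gen, patch.gen, report.gen, shard.gen — 11 in total.
Key observation: the cutoff stops propagation at east.gen — its inputs' values are unchanged, so it reuses its cache.

First evaluation (everything demanded from the output):
  driver.gen = absv(-5) = 5
  report.gen = absv(5) = 5
  beta.gen = absv(5) = 5
  trace.gen = absv(5) = 5
  gamma.gen = sub(5, 5) = 0
  meta.gen = min2(5, 0) = 0
  assets.gen = max2(0, -5) = 0
  east.gen = neg(0) = 0
  patch.gen = min2(5, 0) = 0
  export.gen = min2(-5, 0) = -5
  render.gen = max2(5, 0) = 5
  shard.gen = mul(0, 5) = 0
  kernel.gen = max2(0, 5) = 5
  lexer.gen = max2(0, 5) = 5
  stats.gen = neg(5) = -5
  model.gen = max2(-5, -5) = -5
  parser.gen = max2(5, -5) = 5

Propagation after the edit:
  driver.gen: runs — audit.txt -5->-1; result 1.
  meta.gen: runs — driver.gen 5->1; result 0 (same value as before).
  assets.gen: runs — audit.txt -5->-1; result 0 (same value as before).
  east.gen: checked — values it read are unchanged (assets.gen unchanged); reused cached 0 without running.
  render.gen: checked — values it read are unchanged (south.txt unchanged, east.gen unchanged); reused cached 5 without running.
  report.gen: runs — driver.gen 5->1; result 1.
  beta.gen: runs — report.gen 5->1; result 1.
  patch.gen: runs — beta.gen 5->1; result 0 (same value as before).
  export.gen: runs — audit.txt -5->-1; result -1.
  shard.gen: runs — beta.gen 5->1; result 0 (same value as before).
  kernel.gen: checked — values it read are unchanged (shard.gen unchanged, render.gen unchanged); reused cached 5 without running.
  lexer.gen: runs — beta.gen 5->1; result 1.
  stats.gen: checked — values it read are unchanged (kernel.gen unchanged); reused cached -5 without running.
  model.gen: runs — export.gen -5->-1; result -1.
  parser.gen: runs — lexer.gen 5->1; model.gen -5->-1; result 1.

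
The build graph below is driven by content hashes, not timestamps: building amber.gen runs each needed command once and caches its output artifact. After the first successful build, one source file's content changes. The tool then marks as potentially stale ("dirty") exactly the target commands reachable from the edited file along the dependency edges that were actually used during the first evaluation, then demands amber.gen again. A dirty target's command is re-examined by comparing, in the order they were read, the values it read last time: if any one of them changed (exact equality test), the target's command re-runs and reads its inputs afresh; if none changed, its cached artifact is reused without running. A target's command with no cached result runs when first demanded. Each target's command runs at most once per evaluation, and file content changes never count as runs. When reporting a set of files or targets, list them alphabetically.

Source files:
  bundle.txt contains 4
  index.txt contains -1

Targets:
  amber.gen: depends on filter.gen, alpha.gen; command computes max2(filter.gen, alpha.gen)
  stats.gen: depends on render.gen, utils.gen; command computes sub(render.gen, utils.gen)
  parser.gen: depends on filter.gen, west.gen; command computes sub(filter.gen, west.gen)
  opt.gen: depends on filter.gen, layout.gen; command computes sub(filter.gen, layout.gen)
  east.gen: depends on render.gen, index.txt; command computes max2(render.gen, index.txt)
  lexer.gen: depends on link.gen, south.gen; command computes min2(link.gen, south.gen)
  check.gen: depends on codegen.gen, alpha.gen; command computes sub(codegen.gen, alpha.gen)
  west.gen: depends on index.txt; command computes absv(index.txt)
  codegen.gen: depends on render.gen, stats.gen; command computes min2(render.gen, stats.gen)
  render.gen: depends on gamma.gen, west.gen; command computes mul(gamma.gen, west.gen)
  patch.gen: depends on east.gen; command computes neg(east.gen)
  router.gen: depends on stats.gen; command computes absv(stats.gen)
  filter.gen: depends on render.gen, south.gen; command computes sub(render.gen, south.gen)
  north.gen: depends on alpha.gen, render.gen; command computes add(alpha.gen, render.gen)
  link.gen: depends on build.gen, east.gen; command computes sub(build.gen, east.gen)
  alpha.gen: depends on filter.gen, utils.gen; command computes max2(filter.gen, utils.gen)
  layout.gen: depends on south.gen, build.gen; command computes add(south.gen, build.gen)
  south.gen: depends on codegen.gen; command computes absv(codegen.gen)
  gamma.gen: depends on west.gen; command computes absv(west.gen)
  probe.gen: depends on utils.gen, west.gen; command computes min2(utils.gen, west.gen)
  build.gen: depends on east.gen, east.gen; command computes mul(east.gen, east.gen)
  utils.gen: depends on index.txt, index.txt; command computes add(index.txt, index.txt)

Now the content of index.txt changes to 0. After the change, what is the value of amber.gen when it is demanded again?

amber.gen now evaluates to 0.
The important point: at amber.gen every value read last time is unchanged, so the dirty flag clears without a run.

Initial pass — values computed on the first demand:
  utils.gen = add(-1, -1) = -2
  west.gen = absv(-1) = 1
  gamma.gen = absv(1) = 1
  render.gen = mul(1, 1) = 1
  stats.gen = sub(1, -2) = 3
  codegen.gen = min2(1, 3) = 1
  south.gen = absv(1) = 1
  filter.gen = sub(1, 1) = 0
  alpha.gen = max2(0, -2) = 0
  amber.gen = max2(0, 0) = 0

Second demand — change propagation:
  utils.gen: re-runs because index.txt -1->0; index.txt -1->0; new result 0.
  west.gen: re-runs because index.txt -1->0; new result 0.
  gamma.gen: re-runs because west.gen 1->0; new result 0.
  render.gen: re-runs because gamma.gen 1->0; west.gen 1->0; new result 0.
  stats.gen: re-runs because render.gen 1->0; utils.gen -2->0; new result 0.
  codegen.gen: re-runs because render.gen 1->0; stats.gen 3->0; new result 0.
  south.gen: re-runs because codegen.gen 1->0; new result 0.
  filter.gen: re-runs because render.gen 1->0; south.gen 1->0; new result 0 (unchanged).
  alpha.gen: re-runs because utils.gen -2->0; new result 0 (unchanged).
  amber.gen: re-examined; everything it read last time is the same (filter.gen unchanged, alpha.gen unchanged) — cache 0 kept, no run.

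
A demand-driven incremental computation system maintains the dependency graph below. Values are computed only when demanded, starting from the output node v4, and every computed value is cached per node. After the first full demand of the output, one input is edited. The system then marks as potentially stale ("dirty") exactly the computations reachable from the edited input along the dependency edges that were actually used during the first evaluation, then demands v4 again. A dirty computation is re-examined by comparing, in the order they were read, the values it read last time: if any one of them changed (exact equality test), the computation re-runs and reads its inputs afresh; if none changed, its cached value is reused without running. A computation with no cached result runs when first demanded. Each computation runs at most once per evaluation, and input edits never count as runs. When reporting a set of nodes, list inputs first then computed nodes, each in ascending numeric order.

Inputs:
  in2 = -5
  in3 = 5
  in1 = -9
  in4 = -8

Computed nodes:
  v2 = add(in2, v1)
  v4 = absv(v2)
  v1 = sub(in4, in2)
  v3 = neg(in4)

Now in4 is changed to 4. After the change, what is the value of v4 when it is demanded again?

First evaluation (everything demanded from the output):
  v1 = sub(-8, -5) = -3
  v2 = add(-5, -3) = -8
  v4 = absv(-8) = 8

Propagation after the edit:
  v1: runs — in4 -8->4; result 9.
  v2: runs — v1 -3->9; result 4.
  v4: runs — v2 -8->4; result 4.

New value of v4: 4.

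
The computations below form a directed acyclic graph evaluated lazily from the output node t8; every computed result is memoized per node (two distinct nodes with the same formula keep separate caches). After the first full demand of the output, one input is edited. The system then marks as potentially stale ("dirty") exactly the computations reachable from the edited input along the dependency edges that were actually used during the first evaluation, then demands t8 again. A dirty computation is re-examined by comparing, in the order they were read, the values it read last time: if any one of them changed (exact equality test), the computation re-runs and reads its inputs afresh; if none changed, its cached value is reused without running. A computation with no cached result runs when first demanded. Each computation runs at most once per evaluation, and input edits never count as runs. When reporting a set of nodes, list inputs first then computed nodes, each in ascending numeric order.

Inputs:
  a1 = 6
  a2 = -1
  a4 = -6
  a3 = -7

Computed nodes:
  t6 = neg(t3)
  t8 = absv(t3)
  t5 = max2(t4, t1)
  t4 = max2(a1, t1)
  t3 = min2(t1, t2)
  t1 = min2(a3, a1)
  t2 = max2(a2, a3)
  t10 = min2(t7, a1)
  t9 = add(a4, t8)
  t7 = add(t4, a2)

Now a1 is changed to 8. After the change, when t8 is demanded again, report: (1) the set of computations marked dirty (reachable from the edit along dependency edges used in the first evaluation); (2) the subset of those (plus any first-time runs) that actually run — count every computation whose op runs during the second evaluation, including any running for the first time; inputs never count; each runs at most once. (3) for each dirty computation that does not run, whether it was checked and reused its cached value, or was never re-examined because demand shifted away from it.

The edit dirties: t1, t3, t8.
1 computations run: t1.
Cache hits after checking: t3, t8.
Note the absorption at t1: it re-runs yet its value is the same, leaving the output's value untouched.

First demand of the output computes:
  t1 = min2(-7, 6) = -7
  t2 = max2(-1, -7) = -1
  t3 = min2(-7, -1) = -7
  t8 = absv(-7) = 7

After the edit, cleaning proceeds:
  t1: a read changed (a1 6->8) — executes, giving -7 — identical to its old value.
  t3: dirty, but its reads are unchanged (t1 unchanged, t2 unchanged); cached -7 stands.
  t8: dirty, but its reads are unchanged (t3 unchanged); cached 7 stands.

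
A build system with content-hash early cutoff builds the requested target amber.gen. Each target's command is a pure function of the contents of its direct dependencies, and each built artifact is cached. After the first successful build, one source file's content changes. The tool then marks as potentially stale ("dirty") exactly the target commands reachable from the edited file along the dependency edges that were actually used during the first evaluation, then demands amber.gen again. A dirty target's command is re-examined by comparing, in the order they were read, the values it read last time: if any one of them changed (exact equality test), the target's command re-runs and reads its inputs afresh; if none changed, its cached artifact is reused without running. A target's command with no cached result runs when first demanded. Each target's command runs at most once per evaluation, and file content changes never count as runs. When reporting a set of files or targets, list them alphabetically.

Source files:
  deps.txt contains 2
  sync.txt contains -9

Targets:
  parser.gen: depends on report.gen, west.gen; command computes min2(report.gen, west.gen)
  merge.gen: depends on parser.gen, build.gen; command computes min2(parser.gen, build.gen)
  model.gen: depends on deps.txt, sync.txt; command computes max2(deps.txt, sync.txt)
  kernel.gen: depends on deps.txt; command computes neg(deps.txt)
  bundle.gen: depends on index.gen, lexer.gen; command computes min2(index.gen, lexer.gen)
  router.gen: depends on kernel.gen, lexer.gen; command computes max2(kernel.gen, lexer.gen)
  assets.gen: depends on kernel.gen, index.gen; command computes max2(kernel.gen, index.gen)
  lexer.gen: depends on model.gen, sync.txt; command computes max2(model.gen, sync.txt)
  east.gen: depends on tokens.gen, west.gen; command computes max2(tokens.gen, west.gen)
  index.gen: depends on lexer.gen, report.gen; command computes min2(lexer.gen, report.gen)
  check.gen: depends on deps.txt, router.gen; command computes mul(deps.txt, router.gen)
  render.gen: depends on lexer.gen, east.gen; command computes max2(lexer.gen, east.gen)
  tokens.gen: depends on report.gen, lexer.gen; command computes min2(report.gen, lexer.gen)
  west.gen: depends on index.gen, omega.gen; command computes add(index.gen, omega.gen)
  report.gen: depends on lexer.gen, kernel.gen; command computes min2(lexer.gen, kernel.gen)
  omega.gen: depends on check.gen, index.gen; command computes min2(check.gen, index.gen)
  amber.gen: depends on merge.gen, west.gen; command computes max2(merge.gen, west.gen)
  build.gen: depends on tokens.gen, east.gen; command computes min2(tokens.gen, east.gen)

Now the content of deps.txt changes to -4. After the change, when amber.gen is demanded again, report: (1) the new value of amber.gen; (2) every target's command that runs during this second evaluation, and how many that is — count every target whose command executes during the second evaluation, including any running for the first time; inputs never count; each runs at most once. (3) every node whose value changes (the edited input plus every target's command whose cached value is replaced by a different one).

First evaluation (everything demanded from the output):
  kernel.gen = neg(2) = -2
  model.gen = max2(2, -9) = 2
  lexer.gen = max2(2, -9) = 2
  report.gen = min2(2, -2) = -2
  index.gen = min2(2, -2) = -2
  router.gen = max2(-2, 2) = 2
  check.gen = mul(2, 2) = 4
  omega.gen = min2(4, -2) = -2
  tokens.gen = min2(-2, 2) = -2
  west.gen = add(-2, -2) = -4
  east.gen = max2(-2, -4) = -2
  build.gen = min2(-2, -2) = -2
  parser.gen = min2(-2, -4) = -4
  merge.gen = min2(-4, -2) = -4
  amber.gen = max2(-4, -4) = -4

Propagation after the edit:
  kernel.gen: runs — deps.txt 2->-4; result 4.
  model.gen: runs — deps.txt 2->-4; result -4.
  lexer.gen: runs — model.gen 2->-4; result -4.
  report.gen: runs — lexer.gen 2->-4; kernel.gen -2->4; result -4.
  index.gen: runs — lexer.gen 2->-4; report.gen -2->-4; result -4.
  router.gen: runs — kernel.gen -2->4; lexer.gen 2->-4; result 4.
  check.gen: runs — deps.txt 2->-4; router.gen 2->4; result -16.
  omega.gen: runs — check.gen 4->-16; index.gen -2->-4; result -16.
  tokens.gen: runs — report.gen -2->-4; lexer.gen 2->-4; result -4.
  west.gen: runs — index.gen -2->-4; omega.gen -2->-16; result -20.
  east.gen: runs — tokens.gen -2->-4; west.gen -4->-20; result -4.
  build.gen: runs — tokens.gen -2->-4; east.gen -2->-4; result -4.
  parser.gen: runs — report.gen -2->-4; west.gen -4->-20; result -20.
  merge.gen: runs — parser.gen -4->-20; build.gen -2->-4; result -20.
  amber.gen: runs — merge.gen -4->-20; west.gen -4->-20; result -20.

New value of amber.gen: -20.
Target commands that run: amber.gen, build.gen, check.gen, east.gen, index.gen, kernel.gen, lexer.gen, merge.gen, model.gen, omega.gen, parser.gen, report.gen, router.gen, tokens.gen, west.gen — 15 in total.
Values that change: amber.gen, build.gen, check.gen, deps.txt, east.gen, index.gen, kernel.gen, lexer.gen, merge.gen, model.gen, omega.gen, parser.gen, report.gen, router.gen, tokens.gen, west.gen.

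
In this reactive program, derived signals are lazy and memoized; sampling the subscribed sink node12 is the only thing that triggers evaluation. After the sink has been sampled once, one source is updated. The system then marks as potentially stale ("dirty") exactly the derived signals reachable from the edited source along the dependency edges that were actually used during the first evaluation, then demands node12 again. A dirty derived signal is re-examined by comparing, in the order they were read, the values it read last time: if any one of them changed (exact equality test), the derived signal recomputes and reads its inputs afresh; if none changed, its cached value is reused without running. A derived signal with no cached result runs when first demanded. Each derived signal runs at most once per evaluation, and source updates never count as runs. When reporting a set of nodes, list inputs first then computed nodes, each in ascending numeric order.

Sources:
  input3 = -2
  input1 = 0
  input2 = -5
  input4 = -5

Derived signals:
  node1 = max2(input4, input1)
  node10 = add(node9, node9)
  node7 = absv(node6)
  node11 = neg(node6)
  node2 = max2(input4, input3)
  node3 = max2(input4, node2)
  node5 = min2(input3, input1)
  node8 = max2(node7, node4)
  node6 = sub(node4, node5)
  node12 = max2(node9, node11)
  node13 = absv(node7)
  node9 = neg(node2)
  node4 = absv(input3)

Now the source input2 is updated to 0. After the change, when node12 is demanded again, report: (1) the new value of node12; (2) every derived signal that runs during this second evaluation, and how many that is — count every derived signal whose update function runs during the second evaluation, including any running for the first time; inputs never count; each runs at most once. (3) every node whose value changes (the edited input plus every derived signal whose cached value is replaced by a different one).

First demand of the output computes:
  node2 = max2(-5, -2) = -2
  node4 = absv(-2) = 2
  node5 = min2(-2, 0) = -2
  node6 = sub(2, -2) = 4
  node9 = neg(-2) = 2
  node11 = neg(4) = -4
  node12 = max2(2, -4) = 2

After the edit, cleaning proceeds:
  no node depends on input2 at all; the second demand re-runs nothing.

Note the shortcut — nothing in the graph depends on input2 at all, so no recomputation happens.

Demanding node12 again yields 2.
0 derived signals run: none.
The nodes whose values change: input2.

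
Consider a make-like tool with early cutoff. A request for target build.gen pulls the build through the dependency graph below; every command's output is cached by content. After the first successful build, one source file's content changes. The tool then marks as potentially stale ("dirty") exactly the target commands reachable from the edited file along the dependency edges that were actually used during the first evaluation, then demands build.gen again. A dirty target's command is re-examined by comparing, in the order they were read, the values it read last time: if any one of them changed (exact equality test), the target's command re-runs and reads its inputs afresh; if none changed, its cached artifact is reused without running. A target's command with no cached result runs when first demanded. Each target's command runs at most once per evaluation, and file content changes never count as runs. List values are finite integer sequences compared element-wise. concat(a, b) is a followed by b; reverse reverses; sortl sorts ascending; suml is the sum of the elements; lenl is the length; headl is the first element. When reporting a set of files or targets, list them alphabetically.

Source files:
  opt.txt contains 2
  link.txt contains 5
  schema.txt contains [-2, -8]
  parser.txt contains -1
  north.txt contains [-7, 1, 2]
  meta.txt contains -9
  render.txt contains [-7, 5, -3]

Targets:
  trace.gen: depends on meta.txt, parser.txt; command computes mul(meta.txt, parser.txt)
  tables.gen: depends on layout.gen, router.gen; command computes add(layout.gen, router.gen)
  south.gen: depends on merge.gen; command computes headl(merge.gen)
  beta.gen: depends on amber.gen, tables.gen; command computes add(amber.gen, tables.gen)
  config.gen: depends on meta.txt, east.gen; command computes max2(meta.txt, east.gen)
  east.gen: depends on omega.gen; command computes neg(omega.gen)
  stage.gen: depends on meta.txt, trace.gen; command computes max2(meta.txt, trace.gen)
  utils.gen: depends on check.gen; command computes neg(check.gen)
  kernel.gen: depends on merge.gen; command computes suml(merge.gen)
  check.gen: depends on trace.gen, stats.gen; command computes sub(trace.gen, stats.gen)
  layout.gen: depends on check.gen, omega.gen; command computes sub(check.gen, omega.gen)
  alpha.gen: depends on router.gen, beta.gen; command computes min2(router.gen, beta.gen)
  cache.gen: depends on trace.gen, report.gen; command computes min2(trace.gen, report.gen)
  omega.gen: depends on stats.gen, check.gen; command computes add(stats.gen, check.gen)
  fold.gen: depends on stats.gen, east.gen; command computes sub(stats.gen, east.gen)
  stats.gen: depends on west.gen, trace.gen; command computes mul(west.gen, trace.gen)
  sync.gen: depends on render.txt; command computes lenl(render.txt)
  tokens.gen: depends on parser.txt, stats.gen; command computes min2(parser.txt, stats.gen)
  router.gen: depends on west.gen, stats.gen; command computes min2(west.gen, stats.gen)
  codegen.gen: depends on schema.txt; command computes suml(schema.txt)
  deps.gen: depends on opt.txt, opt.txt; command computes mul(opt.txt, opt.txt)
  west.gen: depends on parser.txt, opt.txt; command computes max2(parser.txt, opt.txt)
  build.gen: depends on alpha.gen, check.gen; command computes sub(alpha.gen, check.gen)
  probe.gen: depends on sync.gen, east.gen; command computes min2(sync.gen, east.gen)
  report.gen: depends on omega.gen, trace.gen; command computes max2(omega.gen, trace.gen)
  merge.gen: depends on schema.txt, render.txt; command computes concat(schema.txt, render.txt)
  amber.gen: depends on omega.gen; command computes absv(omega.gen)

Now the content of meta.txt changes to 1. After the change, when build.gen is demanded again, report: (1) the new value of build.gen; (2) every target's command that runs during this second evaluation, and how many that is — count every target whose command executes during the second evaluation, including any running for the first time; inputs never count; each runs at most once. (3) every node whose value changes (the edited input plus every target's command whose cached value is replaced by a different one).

First demand of the output computes:
  trace.gen = mul(-9, -1) = 9
  west.gen = max2(-1, 2) = 2
  stats.gen = mul(2, 9) = 18
  check.gen = sub(9, 18) = -9
  omega.gen = add(18, -9) = 9
  amber.gen = absv(9) = 9
  layout.gen = sub(-9, 9) = -18
  router.gen = min2(2, 18) = 2
  tables.gen = add(-18, 2) = -16
  beta.gen = add(9, -16) = -7
  alpha.gen = min2(2, -7) = -7
  build.gen = sub(-7, -9) = 2

After the edit, cleaning proceeds:
  trace.gen: a read changed (meta.txt -9->1) — executes, giving -1.
  stats.gen: a read changed (trace.gen 9->-1) — executes, giving -2.
  check.gen: a read changed (trace.gen 9->-1; stats.gen 18->-2) — executes, giving 1.
  omega.gen: a read changed (stats.gen 18->-2; check.gen -9->1) — executes, giving -1.
  amber.gen: a read changed (omega.gen 9->-1) — executes, giving 1.
  layout.gen: a read changed (check.gen -9->1; omega.gen 9->-1) — executes, giving 2.
  router.gen: a read changed (stats.gen 18->-2) — executes, giving -2.
  tables.gen: a read changed (layout.gen -18->2; router.gen 2->-2) — executes, giving 0.
  beta.gen: a read changed (amber.gen 9->1; tables.gen -16->0) — executes, giving 1.
  alpha.gen: a read changed (router.gen 2->-2; beta.gen -7->1) — executes, giving -2.
  build.gen: a read changed (alpha.gen -7->-2; check.gen -9->1) — executes, giving -3.

Demanding build.gen again yields -3.
11 target commands run: alpha.gen, amber.gen, beta.gen, build.gen, check.gen, layout.gen, omega.gen, router.gen, stats.gen, tables.gen, trace.gen.
The nodes whose values change: alpha.gen, amber.gen, beta.gen, build.gen, check.gen, layout.gen, meta.txt, omega.gen, router.gen, stats.gen, tables.gen, trace.gen.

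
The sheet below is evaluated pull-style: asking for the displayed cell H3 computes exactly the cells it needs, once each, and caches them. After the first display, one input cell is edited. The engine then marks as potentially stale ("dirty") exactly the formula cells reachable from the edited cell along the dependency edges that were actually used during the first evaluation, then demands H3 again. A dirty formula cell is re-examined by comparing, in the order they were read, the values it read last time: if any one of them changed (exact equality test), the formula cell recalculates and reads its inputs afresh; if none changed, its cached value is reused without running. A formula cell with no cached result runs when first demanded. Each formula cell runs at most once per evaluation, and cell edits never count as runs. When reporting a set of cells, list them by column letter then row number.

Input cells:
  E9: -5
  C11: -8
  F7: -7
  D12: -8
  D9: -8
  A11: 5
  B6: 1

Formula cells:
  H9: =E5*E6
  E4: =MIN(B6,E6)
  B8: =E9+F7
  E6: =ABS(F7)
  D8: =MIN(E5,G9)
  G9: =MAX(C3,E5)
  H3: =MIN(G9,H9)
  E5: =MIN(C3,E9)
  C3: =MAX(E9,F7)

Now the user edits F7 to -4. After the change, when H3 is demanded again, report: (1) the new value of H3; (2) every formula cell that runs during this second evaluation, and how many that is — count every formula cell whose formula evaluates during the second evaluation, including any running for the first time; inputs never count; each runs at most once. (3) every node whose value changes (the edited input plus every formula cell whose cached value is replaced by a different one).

First demand of the output computes:
  C3 = MAX(-5, -7) = -5
  E5 = MIN(-5, -5) = -5
  E6 = ABS(-7) = 7
  G9 = MAX(-5, -5) = -5
  H9 = -5 * 7 = -35
  H3 = MIN(-5, -35) = -35

After the edit, cleaning proceeds:
  C3: a read changed (F7 -7->-4) — executes, giving -4.
  E5: a read changed (C3 -5->-4) — executes, giving -5 — identical to its old value.
  E6: a read changed (F7 -7->-4) — executes, giving 4.
  G9: a read changed (C3 -5->-4) — executes, giving -4.
  H9: a read changed (E6 7->4) — executes, giving -20.
  H3: a read changed (G9 -5->-4; H9 -35->-20) — executes, giving -20.

Demanding H3 again yields -20.
6 formula cells run: C3, E5, E6, G9, H3, H9.
The nodes whose values change: C3, E6, F7, G9, H3, H9.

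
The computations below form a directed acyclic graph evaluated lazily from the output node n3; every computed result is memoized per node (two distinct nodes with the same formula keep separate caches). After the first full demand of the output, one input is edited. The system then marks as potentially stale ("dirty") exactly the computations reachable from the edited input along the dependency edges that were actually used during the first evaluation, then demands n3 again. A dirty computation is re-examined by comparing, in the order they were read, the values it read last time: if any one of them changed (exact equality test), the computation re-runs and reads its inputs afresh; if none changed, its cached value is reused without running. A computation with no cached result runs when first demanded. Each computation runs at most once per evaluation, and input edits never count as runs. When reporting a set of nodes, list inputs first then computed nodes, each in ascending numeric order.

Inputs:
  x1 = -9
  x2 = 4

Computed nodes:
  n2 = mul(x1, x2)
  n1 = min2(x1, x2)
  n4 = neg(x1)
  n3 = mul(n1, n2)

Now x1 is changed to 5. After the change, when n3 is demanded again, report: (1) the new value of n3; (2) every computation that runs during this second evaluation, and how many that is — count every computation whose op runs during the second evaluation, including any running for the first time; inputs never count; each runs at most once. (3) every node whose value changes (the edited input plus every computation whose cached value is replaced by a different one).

First demand of the output computes:
  n1 = min2(-9, 4) = -9
  n2 = mul(-9, 4) = -36
  n3 = mul(-9, -36) = 324

After the edit, cleaning proceeds:
  n1: a read changed (x1 -9->5) — executes, giving 4.
  n2: a read changed (x1 -9->5) — executes, giving 20.
  n3: a read changed (n1 -9->4; n2 -36->20) — executes, giving 80.

Demanding n3 again yields 80.
3 computations run: n1, n2, n3.
The nodes whose values change: x1, n1, n2, n3.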